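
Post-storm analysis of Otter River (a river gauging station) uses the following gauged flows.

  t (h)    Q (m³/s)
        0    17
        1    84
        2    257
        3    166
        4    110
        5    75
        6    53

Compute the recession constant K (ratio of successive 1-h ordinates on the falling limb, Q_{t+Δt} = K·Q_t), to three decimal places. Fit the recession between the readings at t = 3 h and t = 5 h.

K ≈ 0.672

Using the recession-limb readings at t = 3 h and t = 5 h: Q falls from 166 to 75 m³/s over 2 intervals.
K = (Q₂/Q₁)^(1/2) = (75/166)^(1/2) = 0.672.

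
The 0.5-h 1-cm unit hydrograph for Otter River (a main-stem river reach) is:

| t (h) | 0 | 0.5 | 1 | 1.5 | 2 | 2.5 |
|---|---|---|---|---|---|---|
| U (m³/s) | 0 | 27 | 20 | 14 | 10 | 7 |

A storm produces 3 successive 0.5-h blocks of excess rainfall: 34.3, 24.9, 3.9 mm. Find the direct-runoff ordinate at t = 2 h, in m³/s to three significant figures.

By discrete convolution, Q_j = Σ (P_i / 10 mm) · U_{j−i}.
At t = 2 h (j=4): Q = (34.3/10)·10 + (24.9/10)·14 + (3.9/10)·20 = 77.0 m³/s.

Q ≈ 77.0 m³/s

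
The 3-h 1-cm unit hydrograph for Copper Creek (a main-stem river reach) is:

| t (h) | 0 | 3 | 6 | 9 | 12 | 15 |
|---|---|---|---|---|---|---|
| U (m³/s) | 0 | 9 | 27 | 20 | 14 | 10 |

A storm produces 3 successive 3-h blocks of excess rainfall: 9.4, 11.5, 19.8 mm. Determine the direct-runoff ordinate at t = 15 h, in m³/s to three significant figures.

Q ≈ 65.1 m³/s

By discrete convolution, Q_j = Σ (P_i / 10 mm) · U_{j−i}.
At t = 15 h (j=5): Q = (9.4/10)·10 + (11.5/10)·14 + (19.8/10)·20 = 65.1 m³/s.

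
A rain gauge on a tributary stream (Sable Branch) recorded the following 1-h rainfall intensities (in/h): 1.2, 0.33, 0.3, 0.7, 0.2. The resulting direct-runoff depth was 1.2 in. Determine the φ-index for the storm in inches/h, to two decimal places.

φ ≈ 0.35 in/h

Only the 2 blocks with intensity above φ contribute runoff: 1.2, 0.7 in/h.
Σ(I−φ)·Δt = d  ⇒  (1.2+0.7 − 2φ)·1 = 1.2
φ = (1.900 − 1.2/1) / 2 = 0.35 in/h.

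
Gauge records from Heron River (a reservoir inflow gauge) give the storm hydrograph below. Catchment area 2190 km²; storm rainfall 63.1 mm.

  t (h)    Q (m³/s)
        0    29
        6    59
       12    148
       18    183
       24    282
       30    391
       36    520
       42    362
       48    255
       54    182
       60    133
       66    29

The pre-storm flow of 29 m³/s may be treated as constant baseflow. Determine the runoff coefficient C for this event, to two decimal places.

C ≈ 0.35

ΣQ_DR = 2225 m³/s; V = ΣQ_DR·Δt = 4.806 × 10^7 m³.
Runoff depth d = V / A = 21.95 mm.
C = d / P = 21.95 / 63.1 = 0.35.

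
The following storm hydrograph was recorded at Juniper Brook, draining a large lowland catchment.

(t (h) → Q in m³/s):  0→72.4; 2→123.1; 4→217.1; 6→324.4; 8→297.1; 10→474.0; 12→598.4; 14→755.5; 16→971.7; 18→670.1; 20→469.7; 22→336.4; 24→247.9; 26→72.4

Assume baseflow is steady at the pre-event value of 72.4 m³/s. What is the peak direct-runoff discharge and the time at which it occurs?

Q_p = 899.3 m³/s at t = 16 h

Subtracting baseflow gives direct-runoff ordinates: 0.0, 50.7, 144.7, 252.0, 224.7, 401.6, 526.0, 683.1, 899.3, 597.7, 397.3, 264.0, 175.5, 0.0 m³/s.
The maximum is 899.3 m³/s, occurring at the reading for t = 16 h.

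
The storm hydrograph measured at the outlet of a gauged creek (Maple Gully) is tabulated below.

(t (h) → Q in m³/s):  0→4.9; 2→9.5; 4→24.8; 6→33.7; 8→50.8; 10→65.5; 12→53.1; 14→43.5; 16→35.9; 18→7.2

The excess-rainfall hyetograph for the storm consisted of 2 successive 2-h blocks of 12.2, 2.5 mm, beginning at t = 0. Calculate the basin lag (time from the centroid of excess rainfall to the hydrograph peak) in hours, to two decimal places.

t_L ≈ 8.66 h

Centroid of excess rainfall: t_c = Σ P_i·t̄_i / ΣP_i = 1.3401 h (block centres at 1, 3 h).
Hydrograph peak occurs at t = 10 h, so basin lag t_L = 10 − 1.3401 = 8.66 h.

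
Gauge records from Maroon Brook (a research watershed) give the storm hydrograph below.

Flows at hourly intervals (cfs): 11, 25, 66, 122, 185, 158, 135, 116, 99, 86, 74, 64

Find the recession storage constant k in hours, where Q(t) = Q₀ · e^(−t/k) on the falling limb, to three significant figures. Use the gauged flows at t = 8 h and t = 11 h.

On the falling limb, Q drops from 99 to 64 cfs between t = 8 h and t = 11 h (Δt = 3 h).
k = −Δt / ln(Q₂/Q₁) = −3 / ln(64/99) = 6.88 h.

k ≈ 6.88 h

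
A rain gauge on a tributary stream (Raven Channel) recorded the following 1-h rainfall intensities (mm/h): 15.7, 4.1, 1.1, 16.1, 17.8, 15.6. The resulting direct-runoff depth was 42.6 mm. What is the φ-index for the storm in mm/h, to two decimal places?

Only the 4 blocks with intensity above φ contribute runoff: 15.7, 16.1, 17.8, 15.6 mm/h.
Σ(I−φ)·Δt = d  ⇒  (15.7+16.1+17.8+15.6 − 4φ)·1 = 42.6
φ = (65.20 − 42.6/1) / 4 = 5.65 mm/h.

φ ≈ 5.65 mm/h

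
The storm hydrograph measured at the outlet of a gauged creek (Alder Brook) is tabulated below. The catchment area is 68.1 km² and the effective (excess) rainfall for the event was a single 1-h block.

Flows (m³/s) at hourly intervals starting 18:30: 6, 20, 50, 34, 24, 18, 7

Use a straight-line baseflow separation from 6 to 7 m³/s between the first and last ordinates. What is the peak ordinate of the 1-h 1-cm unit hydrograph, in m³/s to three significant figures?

Direct runoff: 0.00, 13.83, 43.67, 27.50, 17.33, 11.17, 0.00 m³/s; ΣQ_DR = 113.5 m³/s, peak = 43.67 m³/s.
Runoff depth d = ΣQ_DR·Δt / A = 113.5 × 3600 / (68.1 km²) = 6.000 mm.
The 1-cm UH is the DRH scaled by (10 mm)/d, so U_p = 43.67 × 10/6.000 = 72.8 m³/s.

U_p ≈ 72.8 m³/s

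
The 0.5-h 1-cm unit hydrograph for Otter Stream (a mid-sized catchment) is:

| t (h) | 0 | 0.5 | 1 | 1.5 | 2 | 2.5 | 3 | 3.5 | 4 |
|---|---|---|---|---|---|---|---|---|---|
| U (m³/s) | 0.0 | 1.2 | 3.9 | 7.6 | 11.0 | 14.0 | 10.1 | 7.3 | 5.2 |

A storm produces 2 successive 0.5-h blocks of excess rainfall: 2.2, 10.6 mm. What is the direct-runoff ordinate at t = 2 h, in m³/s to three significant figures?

Q ≈ 10.5 m³/s

By discrete convolution, Q_j = Σ (P_i / 10 mm) · U_{j−i}.
At t = 2 h (j=4): Q = (2.2/10)·11.0 + (10.6/10)·7.6 = 10.5 m³/s.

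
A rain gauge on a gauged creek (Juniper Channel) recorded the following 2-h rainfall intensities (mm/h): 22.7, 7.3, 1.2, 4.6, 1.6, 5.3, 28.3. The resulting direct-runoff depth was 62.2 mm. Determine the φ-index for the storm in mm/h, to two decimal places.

φ ≈ 9.95 mm/h

Only the 2 blocks with intensity above φ contribute runoff: 22.7, 28.3 mm/h.
Σ(I−φ)·Δt = d  ⇒  (22.7+28.3 − 2φ)·2 = 62.2
φ = (51.00 − 62.2/2) / 2 = 9.95 mm/h.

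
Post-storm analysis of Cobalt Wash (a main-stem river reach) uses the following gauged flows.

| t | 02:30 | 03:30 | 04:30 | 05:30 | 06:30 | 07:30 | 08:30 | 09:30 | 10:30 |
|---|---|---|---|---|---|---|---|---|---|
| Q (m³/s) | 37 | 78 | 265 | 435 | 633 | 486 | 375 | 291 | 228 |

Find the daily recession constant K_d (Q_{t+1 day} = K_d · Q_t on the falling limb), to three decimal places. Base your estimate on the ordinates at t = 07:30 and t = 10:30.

Between t = 07:30 and t = 10:30 the flow falls from 486 to 228 m³/s over 3×1 h = 3 h.
Per-interval ratio K = (228/486)^(1/3) = 0.7770; K_d = K^(24/1) = 0.002.

K_d ≈ 0.002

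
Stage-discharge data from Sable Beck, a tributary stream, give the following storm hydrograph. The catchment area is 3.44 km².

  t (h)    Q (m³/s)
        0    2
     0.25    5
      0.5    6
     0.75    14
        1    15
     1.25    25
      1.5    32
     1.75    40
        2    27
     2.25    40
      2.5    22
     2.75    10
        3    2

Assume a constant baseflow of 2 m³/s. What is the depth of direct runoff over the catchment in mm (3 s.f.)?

Direct runoff: 0.0, 3.0, 4.0, 12.0, 13.0, 23.0, 30.0, 38.0, 25.0, 38.0, 20.0, 8.0, 0.0 m³/s; ΣQ_DR = 214.0 m³/s.
V = ΣQ_DR · Δt = 214.0 × 900 s = 1.926 × 10^5 m³.
Over A = 3.44 km², depth = V / A = 56.0 mm.

d ≈ 56.0 mm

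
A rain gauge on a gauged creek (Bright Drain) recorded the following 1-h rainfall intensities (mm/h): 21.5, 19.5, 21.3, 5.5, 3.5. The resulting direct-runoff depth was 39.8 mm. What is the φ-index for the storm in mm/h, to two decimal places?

φ ≈ 7.50 mm/h

Only the 3 blocks with intensity above φ contribute runoff: 21.5, 19.5, 21.3 mm/h.
Σ(I−φ)·Δt = d  ⇒  (21.5+19.5+21.3 − 3φ)·1 = 39.8
φ = (62.30 − 39.8/1) / 3 = 7.50 mm/h.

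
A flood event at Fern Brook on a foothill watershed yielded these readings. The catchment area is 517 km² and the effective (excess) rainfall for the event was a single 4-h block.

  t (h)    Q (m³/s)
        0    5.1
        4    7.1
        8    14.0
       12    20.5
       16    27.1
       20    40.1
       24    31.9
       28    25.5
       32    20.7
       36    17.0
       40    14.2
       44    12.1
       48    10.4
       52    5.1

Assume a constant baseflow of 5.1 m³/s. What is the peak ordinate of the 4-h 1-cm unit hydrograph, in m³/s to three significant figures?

U_p ≈ 70.0 m³/s

Direct runoff: 0.0, 2.0, 8.9, 15.4, 22.0, 35.0, 26.8, 20.4, 15.6, 11.9, 9.1, 7.0, 5.3, 0.0 m³/s; ΣQ_DR = 179.4 m³/s, peak = 35.0 m³/s.
Runoff depth d = ΣQ_DR·Δt / A = 179.4 × 14400 / (517 km²) = 4.997 mm.
The 1-cm UH is the DRH scaled by (10 mm)/d, so U_p = 35.0 × 10/4.997 = 70.0 m³/s.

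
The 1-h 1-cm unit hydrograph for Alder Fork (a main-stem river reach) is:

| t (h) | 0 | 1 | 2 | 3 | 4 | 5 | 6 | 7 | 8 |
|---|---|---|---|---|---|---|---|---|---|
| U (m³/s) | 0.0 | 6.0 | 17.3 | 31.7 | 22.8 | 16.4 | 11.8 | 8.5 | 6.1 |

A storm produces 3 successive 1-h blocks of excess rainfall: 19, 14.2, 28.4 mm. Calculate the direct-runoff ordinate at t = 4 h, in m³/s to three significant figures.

Q ≈ 137 m³/s

By discrete convolution, Q_j = Σ (P_i / 10 mm) · U_{j−i}.
At t = 4 h (j=4): Q = (19/10)·22.8 + (14.2/10)·31.7 + (28.4/10)·17.3 = 137 m³/s.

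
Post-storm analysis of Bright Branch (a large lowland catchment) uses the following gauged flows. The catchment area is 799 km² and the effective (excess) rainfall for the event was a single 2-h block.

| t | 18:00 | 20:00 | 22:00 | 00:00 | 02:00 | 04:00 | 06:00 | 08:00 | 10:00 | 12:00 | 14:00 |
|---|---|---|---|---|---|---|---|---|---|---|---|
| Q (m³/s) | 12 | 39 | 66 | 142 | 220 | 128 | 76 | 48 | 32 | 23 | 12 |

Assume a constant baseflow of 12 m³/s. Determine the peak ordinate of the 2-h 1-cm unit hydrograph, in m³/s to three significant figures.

Direct runoff: 0.0, 27.0, 54.0, 130.0, 208.0, 116.0, 64.0, 36.0, 20.0, 11.0, 0.0 m³/s; ΣQ_DR = 666.0 m³/s, peak = 208.0 m³/s.
Runoff depth d = ΣQ_DR·Δt / A = 666.0 × 7200 / (799 km²) = 6.002 mm.
The 1-cm UH is the DRH scaled by (10 mm)/d, so U_p = 208.0 × 10/6.002 = 347 m³/s.

U_p ≈ 347 m³/s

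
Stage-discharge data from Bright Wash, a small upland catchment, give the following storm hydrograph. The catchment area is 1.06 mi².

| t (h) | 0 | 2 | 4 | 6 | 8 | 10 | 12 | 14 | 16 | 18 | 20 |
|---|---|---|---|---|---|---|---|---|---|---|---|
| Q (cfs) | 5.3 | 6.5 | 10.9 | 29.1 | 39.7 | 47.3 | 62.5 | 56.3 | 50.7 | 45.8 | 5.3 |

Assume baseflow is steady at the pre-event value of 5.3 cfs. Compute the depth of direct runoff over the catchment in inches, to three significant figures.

Direct runoff: 0.0, 1.2, 5.6, 23.8, 34.4, 42.0, 57.2, 51.0, 45.4, 40.5, 0.0 cfs; ΣQ_DR = 301.1 cfs.
V = ΣQ_DR · Δt = 301.1 × 7200 s = 2.168 × 10^6 ft³.
Over A = 1.06 mi², depth = V / A = 0.880 in.

d ≈ 0.880 in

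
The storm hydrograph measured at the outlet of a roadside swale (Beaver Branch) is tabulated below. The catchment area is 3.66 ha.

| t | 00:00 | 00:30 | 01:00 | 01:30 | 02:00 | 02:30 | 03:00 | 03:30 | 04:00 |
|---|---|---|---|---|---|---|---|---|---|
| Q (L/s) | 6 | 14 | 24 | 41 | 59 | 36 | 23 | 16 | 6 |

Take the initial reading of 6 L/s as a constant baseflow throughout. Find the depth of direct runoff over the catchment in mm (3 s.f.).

Direct runoff: 0.0, 8.0, 18.0, 35.0, 53.0, 30.0, 17.0, 10.0, 0.0 L/s; ΣQ_DR = 171.0 L/s.
V = ΣQ_DR · Δt = 171.0 × 1800 s = 3.078 × 10^5 L.
Over A = 3.66 ha, depth = V / A = 8.41 mm.

d ≈ 8.41 mm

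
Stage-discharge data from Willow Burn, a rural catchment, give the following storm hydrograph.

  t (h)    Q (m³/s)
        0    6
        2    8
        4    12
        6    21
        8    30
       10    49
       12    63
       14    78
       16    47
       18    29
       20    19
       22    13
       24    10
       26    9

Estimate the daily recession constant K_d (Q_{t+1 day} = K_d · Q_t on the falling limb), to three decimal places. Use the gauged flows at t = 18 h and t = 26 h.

K_d ≈ 0.030

Between t = 18 h and t = 26 h the flow falls from 29 to 9 m³/s over 4×2 h = 8 h.
Per-interval ratio K = (9/29)^(1/4) = 0.7464; K_d = K^(24/2) = 0.030.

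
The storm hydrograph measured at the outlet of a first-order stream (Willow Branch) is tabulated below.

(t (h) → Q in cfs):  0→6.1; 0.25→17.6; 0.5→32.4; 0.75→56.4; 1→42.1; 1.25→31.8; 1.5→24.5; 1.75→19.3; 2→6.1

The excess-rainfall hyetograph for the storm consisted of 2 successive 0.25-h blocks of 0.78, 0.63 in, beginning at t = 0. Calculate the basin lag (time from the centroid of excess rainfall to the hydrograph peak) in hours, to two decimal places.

t_L ≈ 0.51 h

Centroid of excess rainfall: t_c = Σ P_i·t̄_i / ΣP_i = 0.2367 h (block centres at 0.125, 0.375 h).
Hydrograph peak occurs at t = 0.75 h, so basin lag t_L = 0.75 − 0.2367 = 0.51 h.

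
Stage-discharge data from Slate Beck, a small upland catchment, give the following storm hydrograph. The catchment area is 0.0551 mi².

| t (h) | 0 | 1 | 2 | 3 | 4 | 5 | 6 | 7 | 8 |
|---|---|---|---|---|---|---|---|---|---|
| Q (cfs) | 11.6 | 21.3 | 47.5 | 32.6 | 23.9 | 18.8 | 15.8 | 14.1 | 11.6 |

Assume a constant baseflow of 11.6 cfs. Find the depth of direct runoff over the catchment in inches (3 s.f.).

d ≈ 2.61 in

Direct runoff: 0.0, 9.7, 35.9, 21.0, 12.3, 7.2, 4.2, 2.5, 0.0 cfs; ΣQ_DR = 92.80 cfs.
V = ΣQ_DR · Δt = 92.80 × 3600 s = 3.341 × 10^5 ft³.
Over A = 0.0551 mi², depth = V / A = 2.61 in.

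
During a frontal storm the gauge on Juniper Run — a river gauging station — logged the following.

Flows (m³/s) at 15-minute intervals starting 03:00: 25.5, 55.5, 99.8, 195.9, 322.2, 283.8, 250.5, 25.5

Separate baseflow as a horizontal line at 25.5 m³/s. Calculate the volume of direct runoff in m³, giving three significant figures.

V ≈ 9.49 × 10^5 m³

Direct-runoff ordinates (Q − Q_b): 0.0, 30.0, 74.3, 170.4, 296.7, 258.3, 225.0, 0.0 m³/s.
ΣQ_DR = 1055 m³/s.
With Δt = 0.25 h = 900 s, V = ΣQ_DR · Δt = 1055 × 900 = 9.49 × 10^5 m³.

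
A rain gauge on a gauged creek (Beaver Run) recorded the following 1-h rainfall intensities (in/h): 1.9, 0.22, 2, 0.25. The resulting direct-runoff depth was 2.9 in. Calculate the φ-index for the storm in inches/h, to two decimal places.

Only the 2 blocks with intensity above φ contribute runoff: 1.9, 2 in/h.
Σ(I−φ)·Δt = d  ⇒  (1.9+2 − 2φ)·1 = 2.9
φ = (3.900 − 2.9/1) / 2 = 0.50 in/h.

φ ≈ 0.50 in/h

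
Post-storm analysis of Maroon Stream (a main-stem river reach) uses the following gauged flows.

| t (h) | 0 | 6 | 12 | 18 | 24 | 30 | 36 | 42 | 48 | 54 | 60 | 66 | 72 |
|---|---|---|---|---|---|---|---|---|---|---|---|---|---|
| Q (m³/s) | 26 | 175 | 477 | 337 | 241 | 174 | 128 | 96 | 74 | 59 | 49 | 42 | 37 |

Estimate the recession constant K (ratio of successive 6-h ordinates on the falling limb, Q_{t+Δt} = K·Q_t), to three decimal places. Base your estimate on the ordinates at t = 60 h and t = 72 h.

Using the recession-limb readings at t = 60 h and t = 72 h: Q falls from 49 to 37 m³/s over 2 intervals.
K = (Q₂/Q₁)^(1/2) = (37/49)^(1/2) = 0.869.

K ≈ 0.869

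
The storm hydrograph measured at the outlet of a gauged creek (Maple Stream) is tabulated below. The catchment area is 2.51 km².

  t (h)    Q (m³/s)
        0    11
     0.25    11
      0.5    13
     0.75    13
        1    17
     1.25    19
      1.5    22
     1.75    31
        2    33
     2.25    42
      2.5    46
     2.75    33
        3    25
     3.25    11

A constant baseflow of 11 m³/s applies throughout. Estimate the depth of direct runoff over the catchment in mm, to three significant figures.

Direct runoff: 0.0, 0.0, 2.0, 2.0, 6.0, 8.0, 11.0, 20.0, 22.0, 31.0, 35.0, 22.0, 14.0, 0.0 m³/s; ΣQ_DR = 173.0 m³/s.
V = ΣQ_DR · Δt = 173.0 × 900 s = 1.557 × 10^5 m³.
Over A = 2.51 km², depth = V / A = 62.0 mm.

d ≈ 62.0 mm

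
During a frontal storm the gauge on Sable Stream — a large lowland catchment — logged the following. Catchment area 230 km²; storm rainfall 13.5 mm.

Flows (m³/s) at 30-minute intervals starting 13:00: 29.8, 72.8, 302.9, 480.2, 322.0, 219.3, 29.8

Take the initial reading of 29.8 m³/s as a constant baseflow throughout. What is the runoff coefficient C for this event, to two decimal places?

ΣQ_DR = 1248 m³/s; V = ΣQ_DR·Δt = 2.247 × 10^6 m³.
Runoff depth d = V / A = 9.769 mm.
C = d / P = 9.769 / 13.5 = 0.72.

C ≈ 0.72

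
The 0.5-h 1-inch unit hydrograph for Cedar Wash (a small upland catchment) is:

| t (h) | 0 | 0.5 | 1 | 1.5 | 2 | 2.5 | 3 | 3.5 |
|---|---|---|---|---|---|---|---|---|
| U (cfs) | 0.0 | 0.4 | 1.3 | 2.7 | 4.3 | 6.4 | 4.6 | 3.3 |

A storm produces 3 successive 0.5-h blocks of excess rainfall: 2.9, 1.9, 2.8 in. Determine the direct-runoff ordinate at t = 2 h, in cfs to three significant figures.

By discrete convolution, Q_j = Σ (P_i / 1 in) · U_{j−i}.
At t = 2 h (j=4): Q = (2.9/1)·4.3 + (1.9/1)·2.7 + (2.8/1)·1.3 = 21.2 cfs.

Q ≈ 21.2 cfs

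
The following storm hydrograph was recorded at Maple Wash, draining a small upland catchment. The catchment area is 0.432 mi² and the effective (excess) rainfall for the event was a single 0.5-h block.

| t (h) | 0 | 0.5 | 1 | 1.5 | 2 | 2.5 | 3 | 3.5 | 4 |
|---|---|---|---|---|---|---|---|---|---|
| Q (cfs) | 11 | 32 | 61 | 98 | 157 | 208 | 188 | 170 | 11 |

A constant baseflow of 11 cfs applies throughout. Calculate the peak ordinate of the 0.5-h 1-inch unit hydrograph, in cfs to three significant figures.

Direct runoff: 0.0, 21.0, 50.0, 87.0, 146.0, 197.0, 177.0, 159.0, 0.0 cfs; ΣQ_DR = 837.0 cfs, peak = 197.0 cfs.
Runoff depth d = ΣQ_DR·Δt / A = 837.0 × 1800 / (0.432 mi²) = 1.501 in.
The 1-inch UH is the DRH scaled by (1 in)/d, so U_p = 197.0 × 1/1.501 = 131 cfs.

U_p ≈ 131 cfs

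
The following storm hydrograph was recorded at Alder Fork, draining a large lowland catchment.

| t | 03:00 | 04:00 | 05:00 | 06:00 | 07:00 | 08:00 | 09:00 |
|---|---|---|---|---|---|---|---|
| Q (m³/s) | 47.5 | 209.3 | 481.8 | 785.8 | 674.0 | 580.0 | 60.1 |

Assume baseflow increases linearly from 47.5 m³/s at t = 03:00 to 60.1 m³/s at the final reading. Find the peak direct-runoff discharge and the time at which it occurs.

Subtracting baseflow gives direct-runoff ordinates: 0.00, 159.70, 430.10, 732.00, 618.10, 522.00, 0.00 m³/s.
The maximum is 732.00 m³/s, occurring at the reading for t = 06:00.

Q_p = 732.00 m³/s at t = 06:00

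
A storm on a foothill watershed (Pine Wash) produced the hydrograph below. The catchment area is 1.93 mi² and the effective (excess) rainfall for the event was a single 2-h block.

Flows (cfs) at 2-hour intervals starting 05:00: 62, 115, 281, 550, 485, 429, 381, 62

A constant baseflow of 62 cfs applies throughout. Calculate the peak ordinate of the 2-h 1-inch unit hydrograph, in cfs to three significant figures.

Direct runoff: 0.0, 53.0, 219.0, 488.0, 423.0, 367.0, 319.0, 0.0 cfs; ΣQ_DR = 1869 cfs, peak = 488.0 cfs.
Runoff depth d = ΣQ_DR·Δt / A = 1869 × 7200 / (1.93 mi²) = 3.001 in.
The 1-inch UH is the DRH scaled by (1 in)/d, so U_p = 488.0 × 1/3.001 = 163 cfs.

U_p ≈ 163 cfs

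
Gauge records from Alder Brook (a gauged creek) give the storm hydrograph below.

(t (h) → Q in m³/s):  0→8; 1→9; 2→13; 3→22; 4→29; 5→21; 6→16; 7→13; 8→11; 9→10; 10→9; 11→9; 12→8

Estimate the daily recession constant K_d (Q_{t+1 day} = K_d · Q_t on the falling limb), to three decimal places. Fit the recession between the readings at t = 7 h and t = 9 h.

Between t = 7 h and t = 9 h the flow falls from 13 to 10 m³/s over 2×1 h = 2 h.
Per-interval ratio K = (10/13)^(1/2) = 0.8771; K_d = K^(24/1) = 0.043.

K_d ≈ 0.043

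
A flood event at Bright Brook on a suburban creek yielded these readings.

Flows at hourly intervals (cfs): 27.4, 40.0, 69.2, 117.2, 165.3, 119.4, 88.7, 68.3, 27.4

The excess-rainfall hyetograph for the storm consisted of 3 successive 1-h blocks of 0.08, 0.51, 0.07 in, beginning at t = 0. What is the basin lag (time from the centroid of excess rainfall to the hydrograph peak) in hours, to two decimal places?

t_L ≈ 2.52 h

Centroid of excess rainfall: t_c = Σ P_i·t̄_i / ΣP_i = 1.4848 h (block centres at 0.5, 1.5, 2.5 h).
Hydrograph peak occurs at t = 4 h, so basin lag t_L = 4 − 1.4848 = 2.52 h.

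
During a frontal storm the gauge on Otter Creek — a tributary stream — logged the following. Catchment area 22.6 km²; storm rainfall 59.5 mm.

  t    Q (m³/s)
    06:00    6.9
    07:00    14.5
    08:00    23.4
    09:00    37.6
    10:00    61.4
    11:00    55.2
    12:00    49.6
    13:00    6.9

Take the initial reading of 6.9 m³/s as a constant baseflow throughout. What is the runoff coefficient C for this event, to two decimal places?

C ≈ 0.54

ΣQ_DR = 200.3 m³/s; V = ΣQ_DR·Δt = 7.211 × 10^5 m³.
Runoff depth d = V / A = 31.91 mm.
C = d / P = 31.91 / 59.5 = 0.54.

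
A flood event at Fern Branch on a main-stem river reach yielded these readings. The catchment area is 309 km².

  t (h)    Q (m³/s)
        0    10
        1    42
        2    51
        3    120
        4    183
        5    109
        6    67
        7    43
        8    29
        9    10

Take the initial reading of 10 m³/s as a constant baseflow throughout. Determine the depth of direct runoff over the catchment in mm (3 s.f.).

Direct runoff: 0.0, 32.0, 41.0, 110.0, 173.0, 99.0, 57.0, 33.0, 19.0, 0.0 m³/s; ΣQ_DR = 564.0 m³/s.
V = ΣQ_DR · Δt = 564.0 × 3600 s = 2.030 × 10^6 m³.
Over A = 309 km², depth = V / A = 6.57 mm.

d ≈ 6.57 mm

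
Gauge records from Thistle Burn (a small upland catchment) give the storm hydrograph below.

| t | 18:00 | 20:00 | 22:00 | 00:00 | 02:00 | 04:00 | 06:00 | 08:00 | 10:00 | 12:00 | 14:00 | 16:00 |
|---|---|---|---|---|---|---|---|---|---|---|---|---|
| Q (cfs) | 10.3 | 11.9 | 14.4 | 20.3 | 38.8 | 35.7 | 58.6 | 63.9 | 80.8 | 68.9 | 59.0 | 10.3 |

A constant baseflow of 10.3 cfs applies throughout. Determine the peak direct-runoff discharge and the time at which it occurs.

Q_p = 70.5 cfs at t = 10:00

Subtracting baseflow gives direct-runoff ordinates: 0.0, 1.6, 4.1, 10.0, 28.5, 25.4, 48.3, 53.6, 70.5, 58.6, 48.7, 0.0 cfs.
The maximum is 70.5 cfs, occurring at the reading for t = 10:00.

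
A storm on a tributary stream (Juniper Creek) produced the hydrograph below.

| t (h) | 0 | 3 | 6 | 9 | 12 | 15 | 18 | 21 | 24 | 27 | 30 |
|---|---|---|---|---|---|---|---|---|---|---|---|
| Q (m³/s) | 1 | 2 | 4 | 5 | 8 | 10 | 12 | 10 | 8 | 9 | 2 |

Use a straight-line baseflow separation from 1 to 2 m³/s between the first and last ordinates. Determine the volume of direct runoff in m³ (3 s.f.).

Direct-runoff ordinates (Q − Q_b): 0.00, 0.90, 2.80, 3.70, 6.60, 8.50, 10.40, 8.30, 6.20, 7.10, 0.00 m³/s.
ΣQ_DR = 54.50 m³/s.
With Δt = 3 h = 10800 s, V = ΣQ_DR · Δt = 54.50 × 10800 = 5.89 × 10^5 m³.

V ≈ 5.89 × 10^5 m³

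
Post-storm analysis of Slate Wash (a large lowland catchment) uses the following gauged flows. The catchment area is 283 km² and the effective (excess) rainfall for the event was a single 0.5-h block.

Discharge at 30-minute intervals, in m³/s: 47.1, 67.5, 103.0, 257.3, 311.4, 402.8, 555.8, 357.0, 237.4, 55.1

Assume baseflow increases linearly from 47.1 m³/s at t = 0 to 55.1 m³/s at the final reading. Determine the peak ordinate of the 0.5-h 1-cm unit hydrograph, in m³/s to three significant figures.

Direct runoff: 0.00, 19.51, 54.12, 207.53, 260.74, 351.26, 503.37, 303.68, 183.19, 0.00 m³/s; ΣQ_DR = 1883 m³/s, peak = 503.37 m³/s.
Runoff depth d = ΣQ_DR·Δt / A = 1883 × 1800 / (283 km²) = 11.98 mm.
The 1-cm UH is the DRH scaled by (10 mm)/d, so U_p = 503.37 × 10/11.98 = 420 m³/s.

U_p ≈ 420 m³/s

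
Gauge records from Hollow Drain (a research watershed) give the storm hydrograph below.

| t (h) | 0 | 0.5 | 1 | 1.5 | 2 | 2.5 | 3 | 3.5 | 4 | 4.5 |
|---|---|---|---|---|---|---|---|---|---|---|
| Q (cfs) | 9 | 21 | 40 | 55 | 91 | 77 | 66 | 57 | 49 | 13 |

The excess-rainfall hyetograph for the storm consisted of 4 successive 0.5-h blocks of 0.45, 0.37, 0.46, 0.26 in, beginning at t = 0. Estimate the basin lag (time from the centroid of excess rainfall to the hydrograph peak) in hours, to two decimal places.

Centroid of excess rainfall: t_c = Σ P_i·t̄_i / ΣP_i = 0.9221 h (block centres at 0.25, 0.75, 1.25, 1.75 h).
Hydrograph peak occurs at t = 2 h, so basin lag t_L = 2 − 0.9221 = 1.08 h.

t_L ≈ 1.08 h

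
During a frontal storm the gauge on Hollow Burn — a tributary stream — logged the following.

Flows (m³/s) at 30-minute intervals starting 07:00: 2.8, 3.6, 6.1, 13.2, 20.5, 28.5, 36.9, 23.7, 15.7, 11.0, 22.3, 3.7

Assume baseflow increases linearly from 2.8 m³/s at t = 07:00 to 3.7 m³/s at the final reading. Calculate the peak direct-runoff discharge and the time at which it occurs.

Q_p = 33.61 m³/s at t = 10:00

Subtracting baseflow gives direct-runoff ordinates: 0.00, 0.72, 3.14, 10.15, 17.37, 25.29, 33.61, 20.33, 12.25, 7.46, 18.68, 0.00 m³/s.
The maximum is 33.61 m³/s, occurring at the reading for t = 10:00.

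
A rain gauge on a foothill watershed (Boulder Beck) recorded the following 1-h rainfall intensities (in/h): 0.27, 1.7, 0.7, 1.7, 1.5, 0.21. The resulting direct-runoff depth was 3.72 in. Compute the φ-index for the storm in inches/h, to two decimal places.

Only the 4 blocks with intensity above φ contribute runoff: 1.7, 0.7, 1.7, 1.5 in/h.
Σ(I−φ)·Δt = d  ⇒  (1.7+0.7+1.7+1.5 − 4φ)·1 = 3.72
φ = (5.600 − 3.72/1) / 4 = 0.47 in/h.

φ ≈ 0.47 in/h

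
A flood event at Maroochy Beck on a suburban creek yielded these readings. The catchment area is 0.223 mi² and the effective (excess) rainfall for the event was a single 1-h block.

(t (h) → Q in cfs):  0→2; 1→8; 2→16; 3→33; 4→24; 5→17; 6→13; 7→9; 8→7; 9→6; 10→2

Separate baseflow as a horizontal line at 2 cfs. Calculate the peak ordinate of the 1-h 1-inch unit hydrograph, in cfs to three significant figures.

U_p ≈ 38.8 cfs

Direct runoff: 0.0, 6.0, 14.0, 31.0, 22.0, 15.0, 11.0, 7.0, 5.0, 4.0, 0.0 cfs; ΣQ_DR = 115.0 cfs, peak = 31.0 cfs.
Runoff depth d = ΣQ_DR·Δt / A = 115.0 × 3600 / (0.223 mi²) = 0.7991 in.
The 1-inch UH is the DRH scaled by (1 in)/d, so U_p = 31.0 × 1/0.7991 = 38.8 cfs.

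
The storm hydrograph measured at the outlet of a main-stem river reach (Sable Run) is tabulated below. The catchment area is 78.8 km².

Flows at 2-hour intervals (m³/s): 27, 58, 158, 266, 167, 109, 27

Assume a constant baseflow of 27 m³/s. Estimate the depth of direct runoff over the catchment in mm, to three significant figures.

d ≈ 56.9 mm

Direct runoff: 0.0, 31.0, 131.0, 239.0, 140.0, 82.0, 0.0 m³/s; ΣQ_DR = 623.0 m³/s.
V = ΣQ_DR · Δt = 623.0 × 7200 s = 4.486 × 10^6 m³.
Over A = 78.8 km², depth = V / A = 56.9 mm.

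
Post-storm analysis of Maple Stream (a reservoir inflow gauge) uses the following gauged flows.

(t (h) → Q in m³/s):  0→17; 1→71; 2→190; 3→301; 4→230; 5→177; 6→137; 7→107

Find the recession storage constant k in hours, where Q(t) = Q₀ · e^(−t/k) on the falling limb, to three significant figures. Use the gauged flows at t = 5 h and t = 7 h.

On the falling limb, Q drops from 177 to 107 m³/s between t = 5 h and t = 7 h (Δt = 2 h).
k = −Δt / ln(Q₂/Q₁) = −2 / ln(107/177) = 3.97 h.

k ≈ 3.97 h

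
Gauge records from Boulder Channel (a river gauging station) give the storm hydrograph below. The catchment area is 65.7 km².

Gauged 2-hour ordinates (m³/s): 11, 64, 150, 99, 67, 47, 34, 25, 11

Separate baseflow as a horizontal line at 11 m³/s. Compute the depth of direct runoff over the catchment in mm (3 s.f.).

d ≈ 44.8 mm

Direct runoff: 0.0, 53.0, 139.0, 88.0, 56.0, 36.0, 23.0, 14.0, 0.0 m³/s; ΣQ_DR = 409.0 m³/s.
V = ΣQ_DR · Δt = 409.0 × 7200 s = 2.945 × 10^6 m³.
Over A = 65.7 km², depth = V / A = 44.8 mm.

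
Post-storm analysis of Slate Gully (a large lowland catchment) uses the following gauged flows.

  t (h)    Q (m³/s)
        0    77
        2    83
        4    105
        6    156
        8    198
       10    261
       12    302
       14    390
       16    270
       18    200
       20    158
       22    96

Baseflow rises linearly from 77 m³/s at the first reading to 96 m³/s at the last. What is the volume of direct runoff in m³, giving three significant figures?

V ≈ 9.06 × 10^6 m³

Direct-runoff ordinates (Q − Q_b): 0.00, 4.27, 24.55, 73.82, 114.09, 175.36, 214.64, 300.91, 179.18, 107.45, 63.73, 0.00 m³/s.
ΣQ_DR = 1258 m³/s.
With Δt = 2 h = 7200 s, V = ΣQ_DR · Δt = 1258 × 7200 = 9.06 × 10^6 m³.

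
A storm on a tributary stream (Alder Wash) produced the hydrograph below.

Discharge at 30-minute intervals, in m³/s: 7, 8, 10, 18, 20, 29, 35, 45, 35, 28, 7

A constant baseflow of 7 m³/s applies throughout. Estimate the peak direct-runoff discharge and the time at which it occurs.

Subtracting baseflow gives direct-runoff ordinates: 0.0, 1.0, 3.0, 11.0, 13.0, 22.0, 28.0, 38.0, 28.0, 21.0, 0.0 m³/s.
The maximum is 38.0 m³/s, occurring at the reading for t = 3.5 h.

Q_p = 38.0 m³/s at t = 3.5 h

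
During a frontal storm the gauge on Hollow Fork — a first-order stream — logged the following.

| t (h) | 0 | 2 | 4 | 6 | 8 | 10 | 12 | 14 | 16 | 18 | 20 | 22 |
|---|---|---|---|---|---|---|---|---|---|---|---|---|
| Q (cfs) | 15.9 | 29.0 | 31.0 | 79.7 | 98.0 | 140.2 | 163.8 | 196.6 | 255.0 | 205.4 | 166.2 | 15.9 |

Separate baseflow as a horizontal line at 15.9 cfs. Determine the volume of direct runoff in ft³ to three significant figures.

V ≈ 8.68 × 10^6 ft³

Direct-runoff ordinates (Q − Q_b): 0.0, 13.1, 15.1, 63.8, 82.1, 124.3, 147.9, 180.7, 239.1, 189.5, 150.3, 0.0 cfs.
ΣQ_DR = 1206 cfs.
With Δt = 2 h = 7200 s, V = ΣQ_DR · Δt = 1206 × 7200 = 8.68 × 10^6 ft³.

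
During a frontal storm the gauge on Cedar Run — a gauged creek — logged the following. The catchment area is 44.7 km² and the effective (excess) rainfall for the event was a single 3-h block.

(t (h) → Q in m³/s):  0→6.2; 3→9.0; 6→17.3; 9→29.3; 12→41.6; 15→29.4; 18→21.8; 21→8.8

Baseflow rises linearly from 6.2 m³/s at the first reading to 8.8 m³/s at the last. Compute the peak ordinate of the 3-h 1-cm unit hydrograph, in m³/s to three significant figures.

Direct runoff: 0.00, 2.43, 10.36, 21.99, 33.91, 21.34, 13.37, 0.00 m³/s; ΣQ_DR = 103.4 m³/s, peak = 33.91 m³/s.
Runoff depth d = ΣQ_DR·Δt / A = 103.4 × 10800 / (44.7 km²) = 24.98 mm.
The 1-cm UH is the DRH scaled by (10 mm)/d, so U_p = 33.91 × 10/24.98 = 13.6 m³/s.

U_p ≈ 13.6 m³/s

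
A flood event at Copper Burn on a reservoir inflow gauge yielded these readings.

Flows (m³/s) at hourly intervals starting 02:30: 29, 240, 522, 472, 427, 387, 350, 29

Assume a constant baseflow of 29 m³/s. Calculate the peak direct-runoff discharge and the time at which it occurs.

Subtracting baseflow gives direct-runoff ordinates: 0.0, 211.0, 493.0, 443.0, 398.0, 358.0, 321.0, 0.0 m³/s.
The maximum is 493.0 m³/s, occurring at the reading for t = 04:30.

Q_p = 493.0 m³/s at t = 04:30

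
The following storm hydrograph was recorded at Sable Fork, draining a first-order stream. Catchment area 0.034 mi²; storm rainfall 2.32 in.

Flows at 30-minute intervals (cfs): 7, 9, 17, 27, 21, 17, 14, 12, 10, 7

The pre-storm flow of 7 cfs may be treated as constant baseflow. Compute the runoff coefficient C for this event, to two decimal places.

C ≈ 0.70

ΣQ_DR = 71.00 cfs; V = ΣQ_DR·Δt = 1.278 × 10^5 ft³.
Runoff depth d = V / A = 1.618 in.
C = d / P = 1.618 / 2.32 = 0.70.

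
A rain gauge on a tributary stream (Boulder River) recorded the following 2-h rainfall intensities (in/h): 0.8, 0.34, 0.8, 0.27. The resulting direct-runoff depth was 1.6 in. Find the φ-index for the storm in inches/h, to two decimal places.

Only the 2 blocks with intensity above φ contribute runoff: 0.8, 0.8 in/h.
Σ(I−φ)·Δt = d  ⇒  (0.8+0.8 − 2φ)·2 = 1.6
φ = (1.600 − 1.6/2) / 2 = 0.40 in/h.

φ ≈ 0.40 in/h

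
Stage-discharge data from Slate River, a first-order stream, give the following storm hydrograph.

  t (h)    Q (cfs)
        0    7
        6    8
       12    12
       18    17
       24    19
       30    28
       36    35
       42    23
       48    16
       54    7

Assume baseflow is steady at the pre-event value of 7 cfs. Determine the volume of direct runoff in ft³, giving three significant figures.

V ≈ 2.20 × 10^6 ft³

Direct-runoff ordinates (Q − Q_b): 0.0, 1.0, 5.0, 10.0, 12.0, 21.0, 28.0, 16.0, 9.0, 0.0 cfs.
ΣQ_DR = 102.0 cfs.
With Δt = 6 h = 21600 s, V = ΣQ_DR · Δt = 102.0 × 21600 = 2.20 × 10^6 ft³.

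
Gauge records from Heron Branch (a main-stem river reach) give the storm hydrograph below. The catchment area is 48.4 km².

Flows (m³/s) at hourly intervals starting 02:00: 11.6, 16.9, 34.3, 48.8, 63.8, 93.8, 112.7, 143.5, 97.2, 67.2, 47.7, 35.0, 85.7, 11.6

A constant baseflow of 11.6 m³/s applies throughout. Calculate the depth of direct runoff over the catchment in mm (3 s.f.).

Direct runoff: 0.0, 5.3, 22.7, 37.2, 52.2, 82.2, 101.1, 131.9, 85.6, 55.6, 36.1, 23.4, 74.1, 0.0 m³/s; ΣQ_DR = 707.4 m³/s.
V = ΣQ_DR · Δt = 707.4 × 3600 s = 2.547 × 10^6 m³.
Over A = 48.4 km², depth = V / A = 52.6 mm.

d ≈ 52.6 mm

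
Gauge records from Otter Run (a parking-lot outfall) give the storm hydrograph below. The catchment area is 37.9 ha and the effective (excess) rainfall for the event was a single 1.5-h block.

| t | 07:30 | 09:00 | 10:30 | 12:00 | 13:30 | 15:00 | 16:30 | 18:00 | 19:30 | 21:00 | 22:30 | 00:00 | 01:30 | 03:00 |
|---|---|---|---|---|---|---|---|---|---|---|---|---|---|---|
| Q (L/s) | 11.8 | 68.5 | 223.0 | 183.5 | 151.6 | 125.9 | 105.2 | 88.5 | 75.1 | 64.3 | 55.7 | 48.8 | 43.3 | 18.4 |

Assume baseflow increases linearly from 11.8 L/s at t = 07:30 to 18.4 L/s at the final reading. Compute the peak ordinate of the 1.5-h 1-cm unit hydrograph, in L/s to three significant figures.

U_p ≈ 140 L/s

Direct runoff: 0.00, 56.19, 210.18, 170.18, 137.77, 111.56, 90.35, 73.15, 59.24, 47.93, 38.82, 31.42, 25.41, 0.00 L/s; ΣQ_DR = 1052 L/s, peak = 210.18 L/s.
Runoff depth d = ΣQ_DR·Δt / A = 1052 × 5400 / (37.9 ha) = 14.99 mm.
The 1-cm UH is the DRH scaled by (10 mm)/d, so U_p = 210.18 × 10/14.99 = 140 L/s.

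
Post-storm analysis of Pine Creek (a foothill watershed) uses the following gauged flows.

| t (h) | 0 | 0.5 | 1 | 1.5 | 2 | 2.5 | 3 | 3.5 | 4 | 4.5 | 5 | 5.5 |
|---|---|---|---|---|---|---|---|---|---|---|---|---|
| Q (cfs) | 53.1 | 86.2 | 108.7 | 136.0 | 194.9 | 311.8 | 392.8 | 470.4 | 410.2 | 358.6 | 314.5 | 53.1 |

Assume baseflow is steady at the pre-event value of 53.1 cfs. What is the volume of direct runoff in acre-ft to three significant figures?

Direct-runoff ordinates (Q − Q_b): 0.0, 33.1, 55.6, 82.9, 141.8, 258.7, 339.7, 417.3, 357.1, 305.5, 261.4, 0.0 cfs.
ΣQ_DR = 2253 cfs.
With Δt = 0.5 h = 1800 s, V = ΣQ_DR · Δt = 2253 × 1800 = 4.06 × 10^6 ft³ = 93.1 acre-ft.

V ≈ 93.1 acre-ft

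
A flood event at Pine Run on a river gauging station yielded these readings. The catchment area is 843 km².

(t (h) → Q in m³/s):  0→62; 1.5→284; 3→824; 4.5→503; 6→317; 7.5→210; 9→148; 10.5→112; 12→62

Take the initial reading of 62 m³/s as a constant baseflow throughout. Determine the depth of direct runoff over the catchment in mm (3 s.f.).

Direct runoff: 0.0, 222.0, 762.0, 441.0, 255.0, 148.0, 86.0, 50.0, 0.0 m³/s; ΣQ_DR = 1964 m³/s.
V = ΣQ_DR · Δt = 1964 × 5400 s = 1.061 × 10^7 m³.
Over A = 843 km², depth = V / A = 12.6 mm.

d ≈ 12.6 mm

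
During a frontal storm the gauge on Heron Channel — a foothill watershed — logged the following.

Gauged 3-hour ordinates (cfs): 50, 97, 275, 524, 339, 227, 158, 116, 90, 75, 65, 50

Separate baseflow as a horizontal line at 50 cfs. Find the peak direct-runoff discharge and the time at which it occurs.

Subtracting baseflow gives direct-runoff ordinates: 0.0, 47.0, 225.0, 474.0, 289.0, 177.0, 108.0, 66.0, 40.0, 25.0, 15.0, 0.0 cfs.
The maximum is 474.0 cfs, occurring at the reading for t = 9 h.

Q_p = 474.0 cfs at t = 9 h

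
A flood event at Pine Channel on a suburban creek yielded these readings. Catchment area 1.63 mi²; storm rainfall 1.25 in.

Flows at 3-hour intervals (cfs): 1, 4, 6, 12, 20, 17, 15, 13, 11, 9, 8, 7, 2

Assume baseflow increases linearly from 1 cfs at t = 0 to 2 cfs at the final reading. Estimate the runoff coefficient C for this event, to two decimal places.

ΣQ_DR = 105.5 cfs; V = ΣQ_DR·Δt = 1.139 × 10^6 ft³.
Runoff depth d = V / A = 0.3009 in.
C = d / P = 0.3009 / 1.25 = 0.24.

C ≈ 0.24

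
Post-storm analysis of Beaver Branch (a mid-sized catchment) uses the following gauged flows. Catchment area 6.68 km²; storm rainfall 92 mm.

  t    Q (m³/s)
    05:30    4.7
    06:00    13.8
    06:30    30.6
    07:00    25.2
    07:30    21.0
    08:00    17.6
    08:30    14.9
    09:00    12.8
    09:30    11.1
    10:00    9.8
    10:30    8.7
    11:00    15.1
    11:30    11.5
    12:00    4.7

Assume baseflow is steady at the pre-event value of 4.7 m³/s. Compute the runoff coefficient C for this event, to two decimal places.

C ≈ 0.40

ΣQ_DR = 135.7 m³/s; V = ΣQ_DR·Δt = 2.443 × 10^5 m³.
Runoff depth d = V / A = 36.57 mm.
C = d / P = 36.57 / 92 = 0.40.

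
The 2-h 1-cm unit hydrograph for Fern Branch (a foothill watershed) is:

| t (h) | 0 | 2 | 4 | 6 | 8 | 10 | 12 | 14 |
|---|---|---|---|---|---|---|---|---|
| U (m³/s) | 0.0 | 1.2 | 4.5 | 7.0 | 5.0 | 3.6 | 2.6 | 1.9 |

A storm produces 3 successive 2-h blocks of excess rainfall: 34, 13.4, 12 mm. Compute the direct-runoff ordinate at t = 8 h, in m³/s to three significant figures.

By discrete convolution, Q_j = Σ (P_i / 10 mm) · U_{j−i}.
At t = 8 h (j=4): Q = (34/10)·5.0 + (13.4/10)·7.0 + (12/10)·4.5 = 31.8 m³/s.

Q ≈ 31.8 m³/s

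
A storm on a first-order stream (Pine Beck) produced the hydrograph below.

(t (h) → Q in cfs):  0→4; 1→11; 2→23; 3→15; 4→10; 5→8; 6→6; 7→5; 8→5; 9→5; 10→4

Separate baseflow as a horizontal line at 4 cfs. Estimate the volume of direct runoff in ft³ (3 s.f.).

Direct-runoff ordinates (Q − Q_b): 0.0, 7.0, 19.0, 11.0, 6.0, 4.0, 2.0, 1.0, 1.0, 1.0, 0.0 cfs.
ΣQ_DR = 52.00 cfs.
With Δt = 1 h = 3600 s, V = ΣQ_DR · Δt = 52.00 × 3600 = 1.87 × 10^5 ft³.

V ≈ 1.87 × 10^5 ft³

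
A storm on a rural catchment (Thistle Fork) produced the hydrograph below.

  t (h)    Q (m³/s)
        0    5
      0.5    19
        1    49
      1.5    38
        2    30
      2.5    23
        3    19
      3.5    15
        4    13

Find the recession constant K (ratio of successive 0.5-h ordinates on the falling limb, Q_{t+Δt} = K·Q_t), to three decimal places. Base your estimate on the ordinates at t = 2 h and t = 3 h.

K ≈ 0.796

Using the recession-limb readings at t = 2 h and t = 3 h: Q falls from 30 to 19 m³/s over 2 intervals.
K = (Q₂/Q₁)^(1/2) = (19/30)^(1/2) = 0.796.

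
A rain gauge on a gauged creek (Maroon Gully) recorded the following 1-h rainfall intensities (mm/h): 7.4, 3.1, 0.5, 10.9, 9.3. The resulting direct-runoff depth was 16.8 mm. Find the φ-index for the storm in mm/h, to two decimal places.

Only the 3 blocks with intensity above φ contribute runoff: 7.4, 10.9, 9.3 mm/h.
Σ(I−φ)·Δt = d  ⇒  (7.4+10.9+9.3 − 3φ)·1 = 16.8
φ = (27.60 − 16.8/1) / 3 = 3.60 mm/h.

φ ≈ 3.60 mm/h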